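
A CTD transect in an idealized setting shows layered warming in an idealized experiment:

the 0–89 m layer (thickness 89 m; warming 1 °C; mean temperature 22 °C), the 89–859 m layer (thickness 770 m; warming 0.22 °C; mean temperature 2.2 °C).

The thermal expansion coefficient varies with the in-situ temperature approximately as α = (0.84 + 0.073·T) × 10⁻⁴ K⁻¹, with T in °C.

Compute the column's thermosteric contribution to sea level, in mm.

Layer 1: α = (0.84 + 0.073×22)×10⁻⁴ = 2.446×10⁻⁴ K⁻¹
Layer 2: α = (0.84 + 0.073×2.2)×10⁻⁴ = 1.0006×10⁻⁴ K⁻¹
2.446×10⁻⁴ × 89 × 1 = 0.0217694 m
89–859 m: 0.22 × 770 × 1.0006×10⁻⁴ = 0.016950164 m
Δh = 0.0217694 + 0.016950164 = 0.038719564 m

38.7 mm of thermosteric rise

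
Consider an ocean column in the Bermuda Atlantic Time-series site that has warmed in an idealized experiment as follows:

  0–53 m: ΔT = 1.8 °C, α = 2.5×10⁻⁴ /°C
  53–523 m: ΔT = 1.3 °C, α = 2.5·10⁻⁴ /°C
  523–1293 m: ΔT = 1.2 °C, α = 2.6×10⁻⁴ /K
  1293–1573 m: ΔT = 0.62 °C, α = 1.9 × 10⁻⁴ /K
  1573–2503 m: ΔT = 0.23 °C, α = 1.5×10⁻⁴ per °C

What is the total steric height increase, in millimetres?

Δh ≈ 480 mm

0–53 m: 53 × 1.8 × 2.5×10⁻⁴ = 0.02385 m
2.5×10⁻⁴ × 1.3 × 470 = 0.15275 m
2.6×10⁻⁴ × 770 × 1.2 = 0.24024 m
1293–1573 m: 0.62 × 280 × 1.9×10⁻⁴ = 0.032984 m
930 × 0.23 × 1.5×10⁻⁴ = 0.032085 m
Δh = 0.02385 + 0.15275 + 0.24024 + 0.032984 + 0.032085 = 0.481909 m ≈ 480 mm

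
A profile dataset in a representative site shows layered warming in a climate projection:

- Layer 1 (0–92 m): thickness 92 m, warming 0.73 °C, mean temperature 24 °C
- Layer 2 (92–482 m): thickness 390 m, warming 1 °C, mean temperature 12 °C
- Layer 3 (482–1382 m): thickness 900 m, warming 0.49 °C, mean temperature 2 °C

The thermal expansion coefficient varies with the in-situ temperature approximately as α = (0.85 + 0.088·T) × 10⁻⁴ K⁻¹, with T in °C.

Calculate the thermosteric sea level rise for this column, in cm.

Layer 1: α = (0.85 + 0.088×24)×10⁻⁴ = 2.962×10⁻⁴ K⁻¹
Layer 2: α = (0.85 + 0.088×12)×10⁻⁴ = 1.906×10⁻⁴ K⁻¹
Layer 3: α = (0.85 + 0.088×2)×10⁻⁴ = 1.026×10⁻⁴ K⁻¹
0–92 m: 0.73 × 2.962×10⁻⁴ × 92 = 0.019892792 m
1 × 1.906×10⁻⁴ × 390 = 0.074334 m
1.026×10⁻⁴ × 0.49 × 900 = 0.0452466 m
Δh = 0.019892792 + 0.074334 + 0.0452466 = 0.139473392 m

Δh ≈ 13.9 cm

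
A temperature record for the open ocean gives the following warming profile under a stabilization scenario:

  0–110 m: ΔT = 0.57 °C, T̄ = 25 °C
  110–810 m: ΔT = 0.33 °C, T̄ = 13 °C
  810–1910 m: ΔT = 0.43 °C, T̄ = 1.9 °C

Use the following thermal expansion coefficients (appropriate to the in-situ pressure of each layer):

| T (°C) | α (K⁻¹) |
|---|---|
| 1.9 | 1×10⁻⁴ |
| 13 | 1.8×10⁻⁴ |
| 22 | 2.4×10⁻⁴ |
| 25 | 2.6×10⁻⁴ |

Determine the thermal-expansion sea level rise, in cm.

11 cm

Layer 1 at 25 °C → α = 2.6×10⁻⁴ K⁻¹
Layer 2 at 13 °C → α = 1.8×10⁻⁴ K⁻¹
Layer 3 at 1.9 °C → α = 1×10⁻⁴ K⁻¹
110 × 0.57 × 2.6×10⁻⁴ = 0.016302 m
700 × 1.8×10⁻⁴ × 0.33 = 0.04158 m
1×10⁻⁴ × 1100 × 0.43 = 0.04730 m
Δh = 0.016302 + 0.04158 + 0.04730 = 0.105182 m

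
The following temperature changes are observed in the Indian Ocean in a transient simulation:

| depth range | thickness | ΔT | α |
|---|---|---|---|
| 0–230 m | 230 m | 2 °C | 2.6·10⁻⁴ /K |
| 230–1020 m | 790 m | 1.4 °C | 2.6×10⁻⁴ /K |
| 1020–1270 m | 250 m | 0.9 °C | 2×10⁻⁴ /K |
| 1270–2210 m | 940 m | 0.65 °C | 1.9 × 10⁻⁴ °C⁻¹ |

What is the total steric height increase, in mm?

Δh = 568 mm

230 × 2 × 2.6×10⁻⁴ = 0.11960 m
Layer 2: 1.4 × 2.6×10⁻⁴ × 790 = 0.28756 m
1020–1270 m: 0.9 × 2×10⁻⁴ × 250 = 0.04500 m
Layer 4: 1.9×10⁻⁴ × 940 × 0.65 = 0.11609 m
Δh = 0.11960 + 0.28756 + 0.04500 + 0.11609 = 0.56825 m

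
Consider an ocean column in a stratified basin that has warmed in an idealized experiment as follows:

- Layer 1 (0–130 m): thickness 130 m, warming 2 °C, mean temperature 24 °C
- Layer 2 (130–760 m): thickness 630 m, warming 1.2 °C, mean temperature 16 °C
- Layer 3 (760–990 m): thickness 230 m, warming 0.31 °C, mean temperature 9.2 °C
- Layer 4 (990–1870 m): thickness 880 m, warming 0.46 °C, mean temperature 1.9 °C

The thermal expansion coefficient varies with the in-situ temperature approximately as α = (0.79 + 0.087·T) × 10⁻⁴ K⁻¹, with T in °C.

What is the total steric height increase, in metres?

about 0.290 m

Layer 1: α = (0.79 + 0.087×24)×10⁻⁴ = 2.878×10⁻⁴ K⁻¹
Layer 2: α = (0.79 + 0.087×16)×10⁻⁴ = 2.182×10⁻⁴ K⁻¹
Layer 3: α = (0.79 + 0.087×9.2)×10⁻⁴ = 1.5904×10⁻⁴ K⁻¹
Layer 4: α = (0.79 + 0.087×1.9)×10⁻⁴ = 0.9553×10⁻⁴ K⁻¹
Layer 1: 130 × 2 × 2.878×10⁻⁴ = 0.074828 m
Layer 2: 2.182×10⁻⁴ × 630 × 1.2 = 0.1649592 m
230 × 0.31 × 1.5904×10⁻⁴ = 0.011339552 m
0.46 × 880 × 0.9553×10⁻⁴ = 0.038670544 m
Δh = 0.074828 + 0.1649592 + 0.011339552 + 0.038670544 = 0.289797296 m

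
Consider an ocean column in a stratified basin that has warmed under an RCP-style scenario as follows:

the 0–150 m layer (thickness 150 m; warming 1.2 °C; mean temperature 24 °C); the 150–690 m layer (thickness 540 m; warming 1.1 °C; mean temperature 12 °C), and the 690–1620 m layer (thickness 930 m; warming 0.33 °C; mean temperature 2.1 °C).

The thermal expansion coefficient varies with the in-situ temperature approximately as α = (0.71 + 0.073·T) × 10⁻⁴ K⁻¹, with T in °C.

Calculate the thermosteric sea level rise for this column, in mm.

Layer 1: α = (0.71 + 0.073×24)×10⁻⁴ = 2.462×10⁻⁴ K⁻¹
Layer 2: α = (0.71 + 0.073×12)×10⁻⁴ = 1.586×10⁻⁴ K⁻¹
Layer 3: α = (0.71 + 0.073×2.1)×10⁻⁴ = 0.8633×10⁻⁴ K⁻¹
Layer 1: 150 × 2.462×10⁻⁴ × 1.2 = 0.044316 m
Layer 2: 1.1 × 540 × 1.586×10⁻⁴ = 0.0942084 m
690–1620 m: 0.8633×10⁻⁴ × 930 × 0.33 = 0.026494677 m
Δh = 0.044316 + 0.0942084 + 0.026494677 = 0.165019077 m

Δh = 170 mm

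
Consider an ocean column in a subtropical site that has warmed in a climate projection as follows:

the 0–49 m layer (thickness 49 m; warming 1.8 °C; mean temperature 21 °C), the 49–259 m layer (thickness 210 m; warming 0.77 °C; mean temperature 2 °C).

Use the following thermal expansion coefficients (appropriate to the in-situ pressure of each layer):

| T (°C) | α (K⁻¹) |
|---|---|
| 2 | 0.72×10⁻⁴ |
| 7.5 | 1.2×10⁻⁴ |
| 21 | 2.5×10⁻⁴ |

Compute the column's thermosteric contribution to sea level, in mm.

Layer 1 at 21 °C → α = 2.5×10⁻⁴ K⁻¹
Layer 2 at 2 °C → α = 0.72×10⁻⁴ K⁻¹
1.8 × 2.5×10⁻⁴ × 49 = 0.02205 m
Layer 2: 0.77 × 0.72×10⁻⁴ × 210 = 0.0116424 m
Δh = 0.02205 + 0.0116424 = 0.0336924 m

Δh ≈ 34 mm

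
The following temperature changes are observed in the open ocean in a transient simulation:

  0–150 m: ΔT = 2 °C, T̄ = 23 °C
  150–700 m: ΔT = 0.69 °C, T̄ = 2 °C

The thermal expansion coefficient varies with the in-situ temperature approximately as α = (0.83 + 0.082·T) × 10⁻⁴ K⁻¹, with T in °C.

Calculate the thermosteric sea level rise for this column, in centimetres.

about 11.9 cm

Layer 1: α = (0.83 + 0.082×23)×10⁻⁴ = 2.716×10⁻⁴ K⁻¹
Layer 2: α = (0.83 + 0.082×2)×10⁻⁴ = 0.994×10⁻⁴ K⁻¹
2 × 2.716×10⁻⁴ × 150 = 0.08148 m
Layer 2: 550 × 0.994×10⁻⁴ × 0.69 = 0.0377223 m
Δh = 0.08148 + 0.0377223 = 0.1192023 m ≈ 11.9 cm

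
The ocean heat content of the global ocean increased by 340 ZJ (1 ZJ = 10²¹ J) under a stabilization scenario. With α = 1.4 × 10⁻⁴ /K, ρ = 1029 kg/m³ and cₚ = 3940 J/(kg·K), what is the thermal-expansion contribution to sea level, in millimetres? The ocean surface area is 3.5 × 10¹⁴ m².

Per unit area: Q = 340×10²¹ / (3.5×10¹⁴) ≈ 9.714×10⁸ J/m²
Δh = αQ/(ρcₚ) = 1.4×10⁻⁴ × 9.714×10⁸ / (1029 × 3940) ≈ 0.033544 m

Δh = 33.5 mm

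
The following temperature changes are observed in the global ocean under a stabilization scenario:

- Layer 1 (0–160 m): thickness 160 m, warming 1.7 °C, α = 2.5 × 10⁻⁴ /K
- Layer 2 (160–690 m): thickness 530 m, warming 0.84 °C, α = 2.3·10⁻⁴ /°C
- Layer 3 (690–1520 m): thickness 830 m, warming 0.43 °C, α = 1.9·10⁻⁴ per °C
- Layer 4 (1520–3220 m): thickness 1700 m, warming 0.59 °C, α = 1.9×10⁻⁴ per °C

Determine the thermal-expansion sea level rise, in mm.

about 430 mm

Layer 1: 2.5×10⁻⁴ × 160 × 1.7 = 0.06800 m
0.84 × 530 × 2.3×10⁻⁴ = 0.102396 m
1.9×10⁻⁴ × 830 × 0.43 = 0.067811 m
1520–3220 m: 1700 × 1.9×10⁻⁴ × 0.59 = 0.19057 m
Δh = 0.06800 + 0.102396 + 0.067811 + 0.19057 = 0.428777 m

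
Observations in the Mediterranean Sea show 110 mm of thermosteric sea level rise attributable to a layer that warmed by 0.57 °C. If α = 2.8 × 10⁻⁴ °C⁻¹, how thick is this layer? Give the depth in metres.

689 m

H = Δh/(αΔT) = 0.11 / (2.8×10⁻⁴ × 0.57) ≈ 689.2 m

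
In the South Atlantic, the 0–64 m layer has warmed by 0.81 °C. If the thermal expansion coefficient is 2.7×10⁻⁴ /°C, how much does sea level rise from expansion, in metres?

Δh = αΔT·H = 2.7×10⁻⁴ × 0.81 × 64 = 0.0139968 m

about 0.0140 m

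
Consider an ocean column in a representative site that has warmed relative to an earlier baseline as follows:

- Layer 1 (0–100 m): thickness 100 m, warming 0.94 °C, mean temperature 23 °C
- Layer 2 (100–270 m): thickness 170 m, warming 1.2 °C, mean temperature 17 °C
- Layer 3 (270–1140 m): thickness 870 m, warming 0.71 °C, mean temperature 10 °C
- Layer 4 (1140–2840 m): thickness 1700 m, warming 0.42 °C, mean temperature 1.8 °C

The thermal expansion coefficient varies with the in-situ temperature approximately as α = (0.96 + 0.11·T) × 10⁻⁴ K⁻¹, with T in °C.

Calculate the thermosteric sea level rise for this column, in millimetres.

Layer 1: α = (0.96 + 0.11×23)×10⁻⁴ = 3.49×10⁻⁴ K⁻¹
Layer 2: α = (0.96 + 0.11×17)×10⁻⁴ = 2.83×10⁻⁴ K⁻¹
Layer 3: α = (0.96 + 0.11×10)×10⁻⁴ = 2.06×10⁻⁴ K⁻¹
Layer 4: α = (0.96 + 0.11×1.8)×10⁻⁴ = 1.158×10⁻⁴ K⁻¹
3.49×10⁻⁴ × 100 × 0.94 = 0.032806 m
100–270 m: 2.83×10⁻⁴ × 170 × 1.2 = 0.057732 m
870 × 2.06×10⁻⁴ × 0.71 = 0.1272462 m
Layer 4: 0.42 × 1700 × 1.158×10⁻⁴ = 0.0826812 m
Δh = 0.032806 + 0.057732 + 0.1272462 + 0.0826812 = 0.3004654 m

Δh = 300 mm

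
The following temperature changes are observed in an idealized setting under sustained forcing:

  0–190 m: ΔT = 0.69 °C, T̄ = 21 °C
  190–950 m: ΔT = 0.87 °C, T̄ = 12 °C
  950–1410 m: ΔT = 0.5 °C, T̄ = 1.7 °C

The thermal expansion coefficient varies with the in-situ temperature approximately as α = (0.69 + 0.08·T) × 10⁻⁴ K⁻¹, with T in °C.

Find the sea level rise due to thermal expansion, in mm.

Δh = 160 mm

Layer 1: α = (0.69 + 0.08×21)×10⁻⁴ = 2.37×10⁻⁴ K⁻¹
Layer 2: α = (0.69 + 0.08×12)×10⁻⁴ = 1.65×10⁻⁴ K⁻¹
Layer 3: α = (0.69 + 0.08×1.7)×10⁻⁴ = 0.826×10⁻⁴ K⁻¹
190 × 2.37×10⁻⁴ × 0.69 = 0.0310707 m
Layer 2: 0.87 × 1.65×10⁻⁴ × 760 = 0.109098 m
Layer 3: 460 × 0.5 × 0.826×10⁻⁴ = 0.018998 m
Δh = 0.0310707 + 0.109098 + 0.018998 = 0.1591667 m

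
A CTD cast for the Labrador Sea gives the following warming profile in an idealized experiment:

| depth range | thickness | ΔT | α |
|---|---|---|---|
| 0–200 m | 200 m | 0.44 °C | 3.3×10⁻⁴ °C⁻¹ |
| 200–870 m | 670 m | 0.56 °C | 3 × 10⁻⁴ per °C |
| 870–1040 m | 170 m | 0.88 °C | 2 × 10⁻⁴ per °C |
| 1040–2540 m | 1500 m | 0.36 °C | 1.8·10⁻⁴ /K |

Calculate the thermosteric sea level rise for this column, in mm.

200 × 0.44 × 3.3×10⁻⁴ = 0.02904 m
200–870 m: 3×10⁻⁴ × 0.56 × 670 = 0.11256 m
870–1040 m: 0.88 × 170 × 2×10⁻⁴ = 0.02992 m
Layer 4: 0.36 × 1500 × 1.8×10⁻⁴ = 0.09720 m
Δh = 0.02904 + 0.11256 + 0.02992 + 0.09720 = 0.26872 m ≈ 269 mm

Δh = 269 mm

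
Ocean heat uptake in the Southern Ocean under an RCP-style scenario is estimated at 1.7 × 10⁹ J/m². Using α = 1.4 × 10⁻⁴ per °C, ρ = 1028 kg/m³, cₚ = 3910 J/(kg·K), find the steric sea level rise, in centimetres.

Δh ≈ 5.92 cm

Δh = αQ/(ρcₚ) = 1.4×10⁻⁴ × 1.7×10⁹ / (1028 × 3910) ≈ 0.059212 m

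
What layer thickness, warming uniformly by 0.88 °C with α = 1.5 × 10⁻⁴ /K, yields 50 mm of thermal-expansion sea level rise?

H = Δh/(αΔT) = 0.05 / (1.5×10⁻⁴ × 0.88) ≈ 378.8 m

379 m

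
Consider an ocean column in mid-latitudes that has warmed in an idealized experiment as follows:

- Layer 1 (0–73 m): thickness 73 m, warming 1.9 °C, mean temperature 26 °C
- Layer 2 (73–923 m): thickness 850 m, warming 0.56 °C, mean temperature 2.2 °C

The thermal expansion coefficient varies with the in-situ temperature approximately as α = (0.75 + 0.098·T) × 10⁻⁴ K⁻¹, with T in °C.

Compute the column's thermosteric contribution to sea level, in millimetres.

about 92 mm

Layer 1: α = (0.75 + 0.098×26)×10⁻⁴ = 3.298×10⁻⁴ K⁻¹
Layer 2: α = (0.75 + 0.098×2.2)×10⁻⁴ = 0.9656×10⁻⁴ K⁻¹
73 × 1.9 × 3.298×10⁻⁴ = 0.04574326 m
73–923 m: 850 × 0.9656×10⁻⁴ × 0.56 = 0.04596256 m
Δh = 0.04574326 + 0.04596256 = 0.09170582 m ≈ 92 mm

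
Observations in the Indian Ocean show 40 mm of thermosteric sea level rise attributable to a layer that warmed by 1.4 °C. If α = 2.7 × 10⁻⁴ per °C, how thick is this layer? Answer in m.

H = Δh/(αΔT) = 0.04 / (2.7×10⁻⁴ × 1.4) ≈ 105.8 m

about 106 m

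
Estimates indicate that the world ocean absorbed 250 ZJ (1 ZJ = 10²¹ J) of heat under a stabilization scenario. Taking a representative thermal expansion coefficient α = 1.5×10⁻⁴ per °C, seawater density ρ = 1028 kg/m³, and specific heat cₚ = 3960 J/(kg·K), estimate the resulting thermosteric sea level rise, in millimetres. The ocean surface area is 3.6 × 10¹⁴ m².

Per unit area: Q = 250×10²¹ / (3.6×10¹⁴) ≈ 6.944×10⁸ J/m²
Δh = αQ/(ρcₚ) = 1.5×10⁻⁴ × 6.944×10⁸ / (1028 × 3960) ≈ 0.025587 m

25.6 mm of thermosteric rise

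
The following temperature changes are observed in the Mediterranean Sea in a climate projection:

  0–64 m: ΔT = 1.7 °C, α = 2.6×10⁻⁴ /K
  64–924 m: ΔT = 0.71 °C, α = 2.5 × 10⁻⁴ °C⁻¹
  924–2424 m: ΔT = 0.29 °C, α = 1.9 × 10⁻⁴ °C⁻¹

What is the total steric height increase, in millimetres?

260 mm of thermosteric rise

Layer 1: 2.6×10⁻⁴ × 1.7 × 64 = 0.028288 m
64–924 m: 2.5×10⁻⁴ × 860 × 0.71 = 0.15265 m
Layer 3: 1.9×10⁻⁴ × 1500 × 0.29 = 0.08265 m
Δh = 0.028288 + 0.15265 + 0.08265 = 0.263588 m ≈ 260 mm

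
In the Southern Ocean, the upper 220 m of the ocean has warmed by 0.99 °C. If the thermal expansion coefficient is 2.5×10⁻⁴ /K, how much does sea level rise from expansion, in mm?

Δh = αΔT·H = 2.5×10⁻⁴ × 0.99 × 220 = 0.05445 m

54 mm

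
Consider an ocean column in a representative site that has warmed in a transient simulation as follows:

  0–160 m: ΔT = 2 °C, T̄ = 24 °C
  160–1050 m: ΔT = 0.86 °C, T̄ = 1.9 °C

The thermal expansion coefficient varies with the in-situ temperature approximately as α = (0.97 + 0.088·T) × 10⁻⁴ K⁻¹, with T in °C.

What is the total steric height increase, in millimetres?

Δh = 186 mm

Layer 1: α = (0.97 + 0.088×24)×10⁻⁴ = 3.082×10⁻⁴ K⁻¹
Layer 2: α = (0.97 + 0.088×1.9)×10⁻⁴ = 1.1372×10⁻⁴ K⁻¹
Layer 1: 2 × 3.082×10⁻⁴ × 160 = 0.098624 m
Layer 2: 0.86 × 1.1372×10⁻⁴ × 890 = 0.087041288 m
Δh = 0.098624 + 0.087041288 = 0.185665288 m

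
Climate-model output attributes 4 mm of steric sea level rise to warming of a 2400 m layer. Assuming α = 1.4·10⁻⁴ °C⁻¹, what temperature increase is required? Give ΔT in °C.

0.0119 °C

ΔT = Δh/(αH) = 0.004 / (1.4×10⁻⁴ × 2400) ≈ 0.01190 °C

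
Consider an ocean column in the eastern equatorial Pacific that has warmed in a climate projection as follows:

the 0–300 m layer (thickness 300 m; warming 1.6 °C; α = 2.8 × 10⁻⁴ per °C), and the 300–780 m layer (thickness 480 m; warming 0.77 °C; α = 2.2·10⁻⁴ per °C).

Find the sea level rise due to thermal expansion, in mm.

216 mm of thermosteric rise

0–300 m: 1.6 × 300 × 2.8×10⁻⁴ = 0.13440 m
480 × 2.2×10⁻⁴ × 0.77 = 0.081312 m
Δh = 0.13440 + 0.081312 = 0.215712 m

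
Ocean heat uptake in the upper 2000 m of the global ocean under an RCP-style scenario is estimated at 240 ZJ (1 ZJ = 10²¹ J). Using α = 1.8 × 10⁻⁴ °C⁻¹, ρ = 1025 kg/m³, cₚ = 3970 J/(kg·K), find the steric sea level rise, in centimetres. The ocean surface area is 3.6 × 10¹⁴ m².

Per unit area: Q = 240×10²¹ / (3.6×10¹⁴) ≈ 6.667×10⁸ J/m²
Δh = αQ/(ρcₚ) = 1.8×10⁻⁴ × 6.667×10⁸ / (1025 × 3970) ≈ 0.029491 m

2.95 cm of thermosteric rise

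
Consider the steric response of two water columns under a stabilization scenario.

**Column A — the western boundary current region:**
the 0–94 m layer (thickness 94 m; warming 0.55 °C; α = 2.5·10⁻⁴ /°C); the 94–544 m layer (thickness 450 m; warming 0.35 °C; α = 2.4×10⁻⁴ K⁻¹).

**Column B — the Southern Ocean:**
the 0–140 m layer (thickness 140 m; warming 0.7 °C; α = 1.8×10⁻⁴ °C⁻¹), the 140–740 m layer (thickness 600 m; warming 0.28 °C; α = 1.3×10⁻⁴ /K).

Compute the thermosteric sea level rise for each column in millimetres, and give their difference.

Δh_A ≈ 51 mm, Δh_B ≈ 39 mm; difference ≈ 11 mm

A 0–94 m: 94 × 0.55 × 2.5×10⁻⁴ = 0.012925 m
A 94–544 m: 0.35 × 2.4×10⁻⁴ × 450 = 0.03780 m
A total: 0.050725 m
B Layer 1: 0.7 × 1.8×10⁻⁴ × 140 = 0.01764 m
B Layer 2: 1.3×10⁻⁴ × 0.28 × 600 = 0.02184 m
B total: 0.03948 m
Difference: 0.050725 − 0.03948 = 0.011245 m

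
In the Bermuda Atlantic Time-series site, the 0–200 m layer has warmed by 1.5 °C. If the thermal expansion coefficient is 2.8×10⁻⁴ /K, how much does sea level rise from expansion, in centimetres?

Δh = αΔT·H = 2.8×10⁻⁴ × 1.5 × 200 = 0.08400 m

about 8.40 cm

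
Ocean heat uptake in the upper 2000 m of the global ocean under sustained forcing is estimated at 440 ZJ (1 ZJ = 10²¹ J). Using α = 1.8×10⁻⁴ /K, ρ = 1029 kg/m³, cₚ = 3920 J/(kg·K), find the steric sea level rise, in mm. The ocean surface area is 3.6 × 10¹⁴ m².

55 mm

Per unit area: Q = 440×10²¹ / (3.6×10¹⁴) ≈ 1.222×10⁹ J/m²
Δh = αQ/(ρcₚ) = 1.8×10⁻⁴ × 1.222×10⁹ / (1029 × 3920) ≈ 0.054531 m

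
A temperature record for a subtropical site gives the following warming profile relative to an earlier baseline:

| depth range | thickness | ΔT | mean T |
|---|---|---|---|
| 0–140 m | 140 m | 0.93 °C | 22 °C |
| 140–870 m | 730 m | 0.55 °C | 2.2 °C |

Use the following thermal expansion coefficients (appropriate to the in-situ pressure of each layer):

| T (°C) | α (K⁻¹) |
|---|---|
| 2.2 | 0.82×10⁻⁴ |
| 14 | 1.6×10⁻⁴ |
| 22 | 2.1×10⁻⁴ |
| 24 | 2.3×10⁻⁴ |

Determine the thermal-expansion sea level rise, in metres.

Layer 1 at 22 °C → α = 2.1×10⁻⁴ K⁻¹
Layer 2 at 2.2 °C → α = 0.82×10⁻⁴ K⁻¹
Layer 1: 140 × 2.1×10⁻⁴ × 0.93 = 0.027342 m
Layer 2: 0.55 × 730 × 0.82×10⁻⁴ = 0.032923 m
Δh = 0.027342 + 0.032923 = 0.060265 m

0.0603 m of thermosteric rise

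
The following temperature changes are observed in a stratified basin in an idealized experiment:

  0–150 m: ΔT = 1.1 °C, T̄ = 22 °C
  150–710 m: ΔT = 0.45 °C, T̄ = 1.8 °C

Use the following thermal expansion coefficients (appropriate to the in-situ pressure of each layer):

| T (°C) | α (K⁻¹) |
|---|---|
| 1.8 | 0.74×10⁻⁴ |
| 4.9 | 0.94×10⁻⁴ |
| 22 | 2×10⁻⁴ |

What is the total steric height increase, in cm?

Δh ≈ 5.2 cm

Layer 1 at 22 °C → α = 2×10⁻⁴ K⁻¹
Layer 2 at 1.8 °C → α = 0.74×10⁻⁴ K⁻¹
Layer 1: 150 × 2×10⁻⁴ × 1.1 = 0.03300 m
0.74×10⁻⁴ × 560 × 0.45 = 0.018648 m
Δh = 0.03300 + 0.018648 = 0.051648 m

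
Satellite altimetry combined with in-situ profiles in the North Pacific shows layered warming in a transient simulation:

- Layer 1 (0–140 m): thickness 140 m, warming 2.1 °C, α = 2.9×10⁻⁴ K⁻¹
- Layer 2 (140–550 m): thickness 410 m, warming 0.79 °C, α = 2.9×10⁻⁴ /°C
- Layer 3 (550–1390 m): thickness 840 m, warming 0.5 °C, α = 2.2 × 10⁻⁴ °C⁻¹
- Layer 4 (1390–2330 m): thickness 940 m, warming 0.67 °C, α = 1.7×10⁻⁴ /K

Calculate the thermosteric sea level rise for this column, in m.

Layer 1: 2.9×10⁻⁴ × 140 × 2.1 = 0.08526 m
2.9×10⁻⁴ × 0.79 × 410 = 0.093931 m
550–1390 m: 2.2×10⁻⁴ × 0.5 × 840 = 0.09240 m
Layer 4: 1.7×10⁻⁴ × 940 × 0.67 = 0.107066 m
Δh = 0.08526 + 0.093931 + 0.09240 + 0.107066 = 0.378657 m

Δh = 0.379 m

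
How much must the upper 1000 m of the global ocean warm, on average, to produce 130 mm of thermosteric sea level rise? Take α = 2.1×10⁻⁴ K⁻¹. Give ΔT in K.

ΔT = Δh/(αH) = 0.13 / (2.1×10⁻⁴ × 1000) ≈ 0.6190 K

0.619 K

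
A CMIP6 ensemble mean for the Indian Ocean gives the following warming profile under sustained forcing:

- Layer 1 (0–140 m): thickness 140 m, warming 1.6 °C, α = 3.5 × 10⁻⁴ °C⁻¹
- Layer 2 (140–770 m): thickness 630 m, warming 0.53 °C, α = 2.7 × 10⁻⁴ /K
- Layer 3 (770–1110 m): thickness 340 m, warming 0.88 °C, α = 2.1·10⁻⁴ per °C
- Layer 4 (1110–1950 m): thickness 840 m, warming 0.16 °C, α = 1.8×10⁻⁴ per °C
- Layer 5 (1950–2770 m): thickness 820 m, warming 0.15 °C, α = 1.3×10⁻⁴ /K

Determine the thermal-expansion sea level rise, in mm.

Δh = 272 mm

3.5×10⁻⁴ × 140 × 1.6 = 0.07840 m
630 × 2.7×10⁻⁴ × 0.53 = 0.090153 m
Layer 3: 0.88 × 340 × 2.1×10⁻⁴ = 0.062832 m
Layer 4: 0.16 × 840 × 1.8×10⁻⁴ = 0.024192 m
Layer 5: 1.3×10⁻⁴ × 820 × 0.15 = 0.01599 m
Δh = 0.07840 + 0.090153 + 0.062832 + 0.024192 + 0.01599 = 0.271567 m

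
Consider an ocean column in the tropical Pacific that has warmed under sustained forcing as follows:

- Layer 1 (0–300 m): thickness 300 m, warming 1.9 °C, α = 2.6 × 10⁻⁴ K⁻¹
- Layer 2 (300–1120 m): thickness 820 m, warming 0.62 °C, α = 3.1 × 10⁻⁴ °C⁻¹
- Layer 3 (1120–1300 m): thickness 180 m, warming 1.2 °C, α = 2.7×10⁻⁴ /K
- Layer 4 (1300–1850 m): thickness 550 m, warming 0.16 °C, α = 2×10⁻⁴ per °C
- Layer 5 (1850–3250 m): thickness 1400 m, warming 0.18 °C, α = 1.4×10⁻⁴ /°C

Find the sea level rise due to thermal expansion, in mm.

0–300 m: 300 × 1.9 × 2.6×10⁻⁴ = 0.14820 m
820 × 0.62 × 3.1×10⁻⁴ = 0.157604 m
1120–1300 m: 180 × 2.7×10⁻⁴ × 1.2 = 0.05832 m
Layer 4: 0.16 × 2×10⁻⁴ × 550 = 0.01760 m
1850–3250 m: 0.18 × 1.4×10⁻⁴ × 1400 = 0.03528 m
Δh = 0.14820 + 0.157604 + 0.05832 + 0.01760 + 0.03528 = 0.417004 m ≈ 417 mm

Δh = 417 mm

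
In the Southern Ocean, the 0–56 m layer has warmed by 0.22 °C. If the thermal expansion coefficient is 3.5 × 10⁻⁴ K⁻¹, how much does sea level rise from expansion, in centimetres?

about 0.431 cm

Δh = αΔT·H = 3.5×10⁻⁴ × 0.22 × 56 = 0.004312 m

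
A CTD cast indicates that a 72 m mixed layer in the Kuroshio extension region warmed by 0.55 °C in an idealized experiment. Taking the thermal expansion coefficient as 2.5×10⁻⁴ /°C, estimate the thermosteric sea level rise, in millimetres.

Δh = αΔT·H = 2.5×10⁻⁴ × 0.55 × 72 = 0.00990 m

9.90 mm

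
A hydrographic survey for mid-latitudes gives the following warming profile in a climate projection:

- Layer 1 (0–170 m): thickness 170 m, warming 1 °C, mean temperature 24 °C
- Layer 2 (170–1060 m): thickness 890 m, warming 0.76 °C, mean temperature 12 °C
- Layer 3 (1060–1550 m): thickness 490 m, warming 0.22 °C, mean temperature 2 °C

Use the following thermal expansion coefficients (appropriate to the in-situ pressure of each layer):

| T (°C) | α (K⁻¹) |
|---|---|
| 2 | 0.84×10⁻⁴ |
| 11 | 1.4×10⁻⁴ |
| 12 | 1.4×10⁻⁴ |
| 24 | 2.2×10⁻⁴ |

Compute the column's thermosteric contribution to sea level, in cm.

Δh ≈ 14.1 cm

Layer 1 at 24 °C → α = 2.2×10⁻⁴ K⁻¹
Layer 2 at 12 °C → α = 1.4×10⁻⁴ K⁻¹
Layer 3 at 2 °C → α = 0.84×10⁻⁴ K⁻¹
0–170 m: 1 × 170 × 2.2×10⁻⁴ = 0.03740 m
170–1060 m: 0.76 × 890 × 1.4×10⁻⁴ = 0.094696 m
Layer 3: 0.84×10⁻⁴ × 490 × 0.22 = 0.0090552 m
Δh = 0.03740 + 0.094696 + 0.0090552 = 0.1411512 m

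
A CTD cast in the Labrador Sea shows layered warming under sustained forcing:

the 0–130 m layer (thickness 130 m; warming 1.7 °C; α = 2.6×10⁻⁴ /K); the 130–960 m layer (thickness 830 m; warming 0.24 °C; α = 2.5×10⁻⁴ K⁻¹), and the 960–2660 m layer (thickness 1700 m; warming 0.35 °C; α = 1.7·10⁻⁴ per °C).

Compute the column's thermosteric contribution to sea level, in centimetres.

Δh ≈ 21 cm

Layer 1: 1.7 × 2.6×10⁻⁴ × 130 = 0.05746 m
130–960 m: 0.24 × 2.5×10⁻⁴ × 830 = 0.04980 m
Layer 3: 1700 × 1.7×10⁻⁴ × 0.35 = 0.10115 m
Δh = 0.05746 + 0.04980 + 0.10115 = 0.20841 m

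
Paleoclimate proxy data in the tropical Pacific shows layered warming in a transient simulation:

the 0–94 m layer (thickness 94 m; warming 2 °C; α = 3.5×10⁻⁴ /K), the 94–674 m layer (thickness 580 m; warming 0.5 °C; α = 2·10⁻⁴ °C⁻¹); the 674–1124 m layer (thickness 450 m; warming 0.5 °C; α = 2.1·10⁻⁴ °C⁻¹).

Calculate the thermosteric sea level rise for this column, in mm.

Δh = 171 mm

Layer 1: 2 × 94 × 3.5×10⁻⁴ = 0.06580 m
0.5 × 580 × 2×10⁻⁴ = 0.05800 m
674–1124 m: 0.5 × 450 × 2.1×10⁻⁴ = 0.04725 m
Δh = 0.06580 + 0.05800 + 0.04725 = 0.17105 m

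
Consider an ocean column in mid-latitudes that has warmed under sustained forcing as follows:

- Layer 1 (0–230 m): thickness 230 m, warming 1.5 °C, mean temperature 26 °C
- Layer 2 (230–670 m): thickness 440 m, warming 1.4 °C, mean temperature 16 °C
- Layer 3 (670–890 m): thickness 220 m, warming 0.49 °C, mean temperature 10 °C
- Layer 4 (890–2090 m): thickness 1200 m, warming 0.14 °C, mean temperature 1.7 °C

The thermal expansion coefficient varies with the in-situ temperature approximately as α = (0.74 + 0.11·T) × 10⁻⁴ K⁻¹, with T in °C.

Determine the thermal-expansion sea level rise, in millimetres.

Layer 1: α = (0.74 + 0.11×26)×10⁻⁴ = 3.6×10⁻⁴ K⁻¹
Layer 2: α = (0.74 + 0.11×16)×10⁻⁴ = 2.5×10⁻⁴ K⁻¹
Layer 3: α = (0.74 + 0.11×10)×10⁻⁴ = 1.84×10⁻⁴ K⁻¹
Layer 4: α = (0.74 + 0.11×1.7)×10⁻⁴ = 0.927×10⁻⁴ K⁻¹
Layer 1: 1.5 × 3.6×10⁻⁴ × 230 = 0.12420 m
230–670 m: 440 × 1.4 × 2.5×10⁻⁴ = 0.15400 m
670–890 m: 220 × 1.84×10⁻⁴ × 0.49 = 0.0198352 m
Layer 4: 0.927×10⁻⁴ × 0.14 × 1200 = 0.0155736 m
Δh = 0.12420 + 0.15400 + 0.0198352 + 0.0155736 = 0.3136088 m

Δh = 314 mm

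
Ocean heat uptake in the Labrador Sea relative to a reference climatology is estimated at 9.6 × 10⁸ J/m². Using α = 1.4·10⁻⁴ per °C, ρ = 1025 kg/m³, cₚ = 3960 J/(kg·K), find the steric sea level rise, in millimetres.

about 33.1 mm

Δh = αQ/(ρcₚ) = 1.4×10⁻⁴ × 9.6×10⁸ / (1025 × 3960) ≈ 0.033112 m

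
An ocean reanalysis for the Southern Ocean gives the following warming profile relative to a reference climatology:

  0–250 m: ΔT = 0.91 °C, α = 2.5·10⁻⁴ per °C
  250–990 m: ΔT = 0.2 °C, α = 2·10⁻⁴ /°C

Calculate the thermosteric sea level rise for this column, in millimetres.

250 × 2.5×10⁻⁴ × 0.91 = 0.056875 m
0.2 × 2×10⁻⁴ × 740 = 0.02960 m
Δh = 0.056875 + 0.02960 = 0.086475 m

about 86.5 mm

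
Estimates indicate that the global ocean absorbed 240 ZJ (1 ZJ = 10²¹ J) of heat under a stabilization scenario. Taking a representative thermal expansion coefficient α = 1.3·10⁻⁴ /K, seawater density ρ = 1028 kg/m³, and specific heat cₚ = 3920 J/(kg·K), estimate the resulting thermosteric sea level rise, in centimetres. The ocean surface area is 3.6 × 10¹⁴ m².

Δh ≈ 2.15 cm

Per unit area: Q = 240×10²¹ / (3.6×10¹⁴) ≈ 6.667×10⁸ J/m²
Δh = αQ/(ρcₚ) = 1.3×10⁻⁴ × 6.667×10⁸ / (1028 × 3920) ≈ 0.021508 m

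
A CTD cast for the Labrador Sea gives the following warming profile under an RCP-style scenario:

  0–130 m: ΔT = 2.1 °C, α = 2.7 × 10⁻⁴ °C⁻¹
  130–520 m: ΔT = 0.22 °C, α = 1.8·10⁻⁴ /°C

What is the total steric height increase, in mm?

Layer 1: 2.1 × 130 × 2.7×10⁻⁴ = 0.07371 m
Layer 2: 1.8×10⁻⁴ × 0.22 × 390 = 0.015444 m
Δh = 0.07371 + 0.015444 = 0.089154 m ≈ 89.2 mm

89.2 mm of thermosteric rise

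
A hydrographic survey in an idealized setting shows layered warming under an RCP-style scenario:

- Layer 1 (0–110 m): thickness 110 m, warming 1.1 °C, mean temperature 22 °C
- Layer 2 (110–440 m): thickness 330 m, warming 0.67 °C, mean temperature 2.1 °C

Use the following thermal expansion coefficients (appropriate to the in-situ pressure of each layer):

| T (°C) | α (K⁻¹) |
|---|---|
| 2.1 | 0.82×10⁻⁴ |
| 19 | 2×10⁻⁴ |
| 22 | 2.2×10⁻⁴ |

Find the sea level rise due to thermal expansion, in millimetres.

Layer 1 at 22 °C → α = 2.2×10⁻⁴ K⁻¹
Layer 2 at 2.1 °C → α = 0.82×10⁻⁴ K⁻¹
Layer 1: 110 × 1.1 × 2.2×10⁻⁴ = 0.02662 m
0.82×10⁻⁴ × 0.67 × 330 = 0.0181302 m
Δh = 0.02662 + 0.0181302 = 0.0447502 m ≈ 44.8 mm

about 44.8 mm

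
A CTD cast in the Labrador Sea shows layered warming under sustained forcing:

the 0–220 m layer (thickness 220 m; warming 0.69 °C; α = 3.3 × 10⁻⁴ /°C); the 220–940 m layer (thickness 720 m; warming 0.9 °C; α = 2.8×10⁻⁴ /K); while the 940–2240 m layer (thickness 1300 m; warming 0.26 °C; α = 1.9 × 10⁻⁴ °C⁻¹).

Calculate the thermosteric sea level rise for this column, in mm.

300 mm

Layer 1: 3.3×10⁻⁴ × 220 × 0.69 = 0.050094 m
220–940 m: 2.8×10⁻⁴ × 720 × 0.9 = 0.18144 m
Layer 3: 1.9×10⁻⁴ × 0.26 × 1300 = 0.06422 m
Δh = 0.050094 + 0.18144 + 0.06422 = 0.295754 m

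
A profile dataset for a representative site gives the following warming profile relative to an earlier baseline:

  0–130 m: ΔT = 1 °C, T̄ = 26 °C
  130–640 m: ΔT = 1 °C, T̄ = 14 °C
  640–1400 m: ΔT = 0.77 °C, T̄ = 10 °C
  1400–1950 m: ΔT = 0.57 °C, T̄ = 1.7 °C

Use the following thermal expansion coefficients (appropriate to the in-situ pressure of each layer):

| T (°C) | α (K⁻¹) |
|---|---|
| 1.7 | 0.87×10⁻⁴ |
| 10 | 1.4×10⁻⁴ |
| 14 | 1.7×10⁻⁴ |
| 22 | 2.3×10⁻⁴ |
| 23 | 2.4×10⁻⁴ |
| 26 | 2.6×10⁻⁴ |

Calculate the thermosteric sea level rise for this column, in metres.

Layer 1 at 26 °C → α = 2.6×10⁻⁴ K⁻¹
Layer 2 at 14 °C → α = 1.7×10⁻⁴ K⁻¹
Layer 3 at 10 °C → α = 1.4×10⁻⁴ K⁻¹
Layer 4 at 1.7 °C → α = 0.87×10⁻⁴ K⁻¹
0–130 m: 1 × 2.6×10⁻⁴ × 130 = 0.03380 m
130–640 m: 510 × 1.7×10⁻⁴ × 1 = 0.08670 m
Layer 3: 1.4×10⁻⁴ × 760 × 0.77 = 0.081928 m
0.57 × 0.87×10⁻⁴ × 550 = 0.0272745 m
Δh = 0.03380 + 0.08670 + 0.081928 + 0.0272745 = 0.2297025 m

about 0.230 m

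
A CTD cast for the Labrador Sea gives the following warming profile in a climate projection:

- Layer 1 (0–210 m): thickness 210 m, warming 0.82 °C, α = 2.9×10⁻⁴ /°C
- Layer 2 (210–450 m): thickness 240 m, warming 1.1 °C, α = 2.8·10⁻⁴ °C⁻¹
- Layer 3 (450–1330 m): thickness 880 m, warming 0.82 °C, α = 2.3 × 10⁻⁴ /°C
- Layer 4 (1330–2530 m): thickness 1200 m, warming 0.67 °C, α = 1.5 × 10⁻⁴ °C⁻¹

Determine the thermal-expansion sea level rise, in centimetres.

0–210 m: 0.82 × 210 × 2.9×10⁻⁴ = 0.049938 m
Layer 2: 2.8×10⁻⁴ × 240 × 1.1 = 0.07392 m
0.82 × 880 × 2.3×10⁻⁴ = 0.165968 m
Layer 4: 0.67 × 1.5×10⁻⁴ × 1200 = 0.12060 m
Δh = 0.049938 + 0.07392 + 0.165968 + 0.12060 = 0.410426 m

Δh = 41 cm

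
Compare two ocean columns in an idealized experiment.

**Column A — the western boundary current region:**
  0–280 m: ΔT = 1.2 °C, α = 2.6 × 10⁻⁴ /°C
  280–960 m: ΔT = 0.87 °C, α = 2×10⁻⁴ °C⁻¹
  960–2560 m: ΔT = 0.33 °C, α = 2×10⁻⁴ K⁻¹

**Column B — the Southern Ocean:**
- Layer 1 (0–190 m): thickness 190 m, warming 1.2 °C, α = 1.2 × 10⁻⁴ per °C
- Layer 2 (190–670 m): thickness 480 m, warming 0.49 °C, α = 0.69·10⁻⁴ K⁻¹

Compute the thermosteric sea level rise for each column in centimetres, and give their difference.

A: 31 cm; B: 4.4 cm; difference 27 cm

A Layer 1: 2.6×10⁻⁴ × 280 × 1.2 = 0.08736 m
A Layer 2: 680 × 0.87 × 2×10⁻⁴ = 0.11832 m
A 0.33 × 2×10⁻⁴ × 1600 = 0.10560 m
A total: 0.31128 m
B 190 × 1.2 × 1.2×10⁻⁴ = 0.02736 m
B 190–670 m: 0.49 × 480 × 0.69×10⁻⁴ = 0.0162288 m
B total: 0.0435888 m
Difference: 0.31128 − 0.0435888 = 0.2676912 m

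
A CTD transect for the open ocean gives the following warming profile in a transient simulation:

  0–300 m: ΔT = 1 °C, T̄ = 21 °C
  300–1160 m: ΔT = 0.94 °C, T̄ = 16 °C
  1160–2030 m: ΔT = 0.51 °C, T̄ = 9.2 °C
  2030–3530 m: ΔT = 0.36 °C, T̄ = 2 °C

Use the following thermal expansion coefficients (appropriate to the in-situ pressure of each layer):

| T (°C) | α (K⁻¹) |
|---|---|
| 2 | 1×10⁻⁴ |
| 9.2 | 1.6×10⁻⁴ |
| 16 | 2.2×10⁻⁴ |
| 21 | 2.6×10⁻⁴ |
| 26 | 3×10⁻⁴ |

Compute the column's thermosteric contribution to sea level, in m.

Δh ≈ 0.381 m

Layer 1 at 21 °C → α = 2.6×10⁻⁴ K⁻¹
Layer 2 at 16 °C → α = 2.2×10⁻⁴ K⁻¹
Layer 3 at 9.2 °C → α = 1.6×10⁻⁴ K⁻¹
Layer 4 at 2 °C → α = 1×10⁻⁴ K⁻¹
0–300 m: 2.6×10⁻⁴ × 1 × 300 = 0.07800 m
300–1160 m: 0.94 × 860 × 2.2×10⁻⁴ = 0.177848 m
Layer 3: 1.6×10⁻⁴ × 0.51 × 870 = 0.070992 m
1×10⁻⁴ × 0.36 × 1500 = 0.05400 m
Δh = 0.07800 + 0.177848 + 0.070992 + 0.05400 = 0.38084 m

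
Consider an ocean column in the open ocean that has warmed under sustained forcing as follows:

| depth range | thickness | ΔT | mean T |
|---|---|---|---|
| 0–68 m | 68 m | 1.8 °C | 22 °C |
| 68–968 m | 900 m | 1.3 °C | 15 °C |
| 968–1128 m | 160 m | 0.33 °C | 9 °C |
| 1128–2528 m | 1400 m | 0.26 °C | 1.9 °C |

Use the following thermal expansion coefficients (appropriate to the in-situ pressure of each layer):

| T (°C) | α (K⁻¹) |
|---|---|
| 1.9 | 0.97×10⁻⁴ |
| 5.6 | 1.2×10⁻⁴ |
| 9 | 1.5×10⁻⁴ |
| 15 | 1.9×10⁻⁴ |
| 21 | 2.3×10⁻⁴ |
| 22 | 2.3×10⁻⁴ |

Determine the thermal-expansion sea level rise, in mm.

Layer 1 at 22 °C → α = 2.3×10⁻⁴ K⁻¹
Layer 2 at 15 °C → α = 1.9×10⁻⁴ K⁻¹
Layer 3 at 9 °C → α = 1.5×10⁻⁴ K⁻¹
Layer 4 at 1.9 °C → α = 0.97×10⁻⁴ K⁻¹
Layer 1: 1.8 × 2.3×10⁻⁴ × 68 = 0.028152 m
1.3 × 1.9×10⁻⁴ × 900 = 0.22230 m
160 × 1.5×10⁻⁴ × 0.33 = 0.00792 m
Layer 4: 0.26 × 0.97×10⁻⁴ × 1400 = 0.035308 m
Δh = 0.028152 + 0.22230 + 0.00792 + 0.035308 = 0.29368 m

Δh = 290 mm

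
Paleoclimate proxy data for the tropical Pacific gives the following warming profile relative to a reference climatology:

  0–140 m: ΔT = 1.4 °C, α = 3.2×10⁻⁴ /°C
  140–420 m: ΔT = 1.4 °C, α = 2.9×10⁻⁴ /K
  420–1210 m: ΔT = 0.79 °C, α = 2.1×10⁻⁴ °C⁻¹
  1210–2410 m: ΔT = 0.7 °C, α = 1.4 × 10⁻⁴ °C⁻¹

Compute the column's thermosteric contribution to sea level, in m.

0.43 m

Layer 1: 1.4 × 3.2×10⁻⁴ × 140 = 0.06272 m
1.4 × 2.9×10⁻⁴ × 280 = 0.11368 m
Layer 3: 2.1×10⁻⁴ × 790 × 0.79 = 0.131061 m
0.7 × 1.4×10⁻⁴ × 1200 = 0.11760 m
Δh = 0.06272 + 0.11368 + 0.131061 + 0.11760 = 0.425061 m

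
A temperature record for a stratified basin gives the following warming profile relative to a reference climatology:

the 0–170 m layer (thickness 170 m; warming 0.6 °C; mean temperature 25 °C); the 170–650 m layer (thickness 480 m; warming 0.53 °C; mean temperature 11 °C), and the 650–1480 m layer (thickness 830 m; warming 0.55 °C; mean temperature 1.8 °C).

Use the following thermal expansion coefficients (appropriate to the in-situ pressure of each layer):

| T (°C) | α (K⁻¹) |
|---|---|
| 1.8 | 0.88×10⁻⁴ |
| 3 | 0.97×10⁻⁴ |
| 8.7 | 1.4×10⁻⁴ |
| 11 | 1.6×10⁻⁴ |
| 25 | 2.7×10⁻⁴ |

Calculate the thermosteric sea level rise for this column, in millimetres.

110 mm

Layer 1 at 25 °C → α = 2.7×10⁻⁴ K⁻¹
Layer 2 at 11 °C → α = 1.6×10⁻⁴ K⁻¹
Layer 3 at 1.8 °C → α = 0.88×10⁻⁴ K⁻¹
170 × 2.7×10⁻⁴ × 0.6 = 0.02754 m
1.6×10⁻⁴ × 0.53 × 480 = 0.040704 m
650–1480 m: 830 × 0.88×10⁻⁴ × 0.55 = 0.040172 m
Δh = 0.02754 + 0.040704 + 0.040172 = 0.108416 m ≈ 110 mm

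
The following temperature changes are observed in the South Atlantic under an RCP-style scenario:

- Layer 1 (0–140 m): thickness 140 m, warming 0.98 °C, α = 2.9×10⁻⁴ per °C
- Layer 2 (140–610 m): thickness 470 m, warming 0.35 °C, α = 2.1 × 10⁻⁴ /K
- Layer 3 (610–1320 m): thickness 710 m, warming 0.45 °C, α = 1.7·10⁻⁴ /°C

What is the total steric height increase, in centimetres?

Δh ≈ 12.9 cm

0–140 m: 2.9×10⁻⁴ × 0.98 × 140 = 0.039788 m
Layer 2: 2.1×10⁻⁴ × 470 × 0.35 = 0.034545 m
610–1320 m: 1.7×10⁻⁴ × 0.45 × 710 = 0.054315 m
Δh = 0.039788 + 0.034545 + 0.054315 = 0.128648 m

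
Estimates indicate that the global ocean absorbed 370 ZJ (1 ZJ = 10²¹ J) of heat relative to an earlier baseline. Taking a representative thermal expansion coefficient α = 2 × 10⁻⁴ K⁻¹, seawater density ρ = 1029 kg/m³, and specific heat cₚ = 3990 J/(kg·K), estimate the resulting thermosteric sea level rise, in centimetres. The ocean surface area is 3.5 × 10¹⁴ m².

Per unit area: Q = 370×10²¹ / (3.5×10¹⁴) ≈ 1.057×10⁹ J/m²
Δh = αQ/(ρcₚ) = 2×10⁻⁴ × 1.057×10⁹ / (1029 × 3990) ≈ 0.051489 m

Δh = 5.1 cm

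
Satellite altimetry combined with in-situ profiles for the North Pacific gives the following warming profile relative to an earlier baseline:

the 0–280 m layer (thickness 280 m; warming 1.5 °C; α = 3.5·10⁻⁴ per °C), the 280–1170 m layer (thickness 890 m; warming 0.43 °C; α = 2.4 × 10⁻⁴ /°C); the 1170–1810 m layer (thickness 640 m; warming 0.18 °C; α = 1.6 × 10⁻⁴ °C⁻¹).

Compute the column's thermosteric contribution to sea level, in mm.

0–280 m: 3.5×10⁻⁴ × 280 × 1.5 = 0.14700 m
280–1170 m: 0.43 × 2.4×10⁻⁴ × 890 = 0.091848 m
0.18 × 1.6×10⁻⁴ × 640 = 0.018432 m
Δh = 0.14700 + 0.091848 + 0.018432 = 0.25728 m

Δh = 257 mm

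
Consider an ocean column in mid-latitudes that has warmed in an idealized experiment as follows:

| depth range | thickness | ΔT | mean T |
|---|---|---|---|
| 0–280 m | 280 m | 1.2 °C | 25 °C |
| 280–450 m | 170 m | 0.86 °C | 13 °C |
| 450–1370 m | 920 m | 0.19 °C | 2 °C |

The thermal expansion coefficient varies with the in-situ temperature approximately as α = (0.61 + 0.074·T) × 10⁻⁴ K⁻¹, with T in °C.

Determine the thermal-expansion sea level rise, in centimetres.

Layer 1: α = (0.61 + 0.074×25)×10⁻⁴ = 2.46×10⁻⁴ K⁻¹
Layer 2: α = (0.61 + 0.074×13)×10⁻⁴ = 1.572×10⁻⁴ K⁻¹
Layer 3: α = (0.61 + 0.074×2)×10⁻⁴ = 0.758×10⁻⁴ K⁻¹
1.2 × 280 × 2.46×10⁻⁴ = 0.082656 m
280–450 m: 1.572×10⁻⁴ × 0.86 × 170 = 0.02298264 m
0.19 × 0.758×10⁻⁴ × 920 = 0.01324984 m
Δh = 0.082656 + 0.02298264 + 0.01324984 = 0.11888848 m

12 cm of thermosteric rise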